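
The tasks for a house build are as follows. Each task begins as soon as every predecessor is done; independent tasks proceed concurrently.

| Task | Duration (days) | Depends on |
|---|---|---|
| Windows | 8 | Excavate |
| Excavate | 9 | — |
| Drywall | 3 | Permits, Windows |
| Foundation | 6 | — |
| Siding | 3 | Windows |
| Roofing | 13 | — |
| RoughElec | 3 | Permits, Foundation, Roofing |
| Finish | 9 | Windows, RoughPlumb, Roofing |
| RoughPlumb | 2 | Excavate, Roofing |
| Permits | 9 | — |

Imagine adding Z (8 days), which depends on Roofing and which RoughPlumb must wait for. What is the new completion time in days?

32

Originally the project takes 26 days.
With Z inserted, RoughPlumb now waits for max(Excavate, Roofing, Z).
New critical path: Roofing→Z→RoughPlumb→Finish = 13+8+2+9 = 32 ⇒ 32 days.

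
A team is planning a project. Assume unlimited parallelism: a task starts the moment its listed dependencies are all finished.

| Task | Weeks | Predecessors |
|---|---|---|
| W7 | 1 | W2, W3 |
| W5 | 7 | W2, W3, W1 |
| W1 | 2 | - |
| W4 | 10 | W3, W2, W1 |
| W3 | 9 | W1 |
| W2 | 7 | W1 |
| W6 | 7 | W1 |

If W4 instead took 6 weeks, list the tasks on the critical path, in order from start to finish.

The binding path is W1→W3→W4 = 2+9+10 = 21; finish at 21 weeks.
W4 is on the critical path; changing it to 6 makes that path 17 weeks.
New critical path: W1→W3→W5 = 2+9+7 = 18 ⇒ 18 weeks.

W1, W3, W5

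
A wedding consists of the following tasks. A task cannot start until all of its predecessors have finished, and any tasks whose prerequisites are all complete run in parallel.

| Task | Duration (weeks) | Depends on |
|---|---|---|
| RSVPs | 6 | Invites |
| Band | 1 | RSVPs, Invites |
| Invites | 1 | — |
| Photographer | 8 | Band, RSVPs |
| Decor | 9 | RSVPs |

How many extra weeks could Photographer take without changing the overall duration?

Invites→RSVPs→Band→Photographer = 1+6+1+8 = 16 sets the makespan at 16 weeks.
Longest path through Photographer: 16 weeks (earliest finish 16, latest finish 16).
Float = 16 − 16 = 0.

0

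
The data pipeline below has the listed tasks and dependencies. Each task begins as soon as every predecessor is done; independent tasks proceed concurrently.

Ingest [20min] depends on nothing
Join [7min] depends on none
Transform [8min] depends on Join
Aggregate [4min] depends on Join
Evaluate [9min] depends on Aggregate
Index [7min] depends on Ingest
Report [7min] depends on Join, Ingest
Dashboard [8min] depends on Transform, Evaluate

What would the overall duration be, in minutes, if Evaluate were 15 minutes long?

34

As given, the longest chain is Join→Aggregate→Evaluate→Dashboard = 7+4+9+8 = 28, so the finish is 28 minutes.
Evaluate is on the critical path; changing it to 15 makes that path 34 minutes.
No other chain overtakes it, so the finish is 34 minutes.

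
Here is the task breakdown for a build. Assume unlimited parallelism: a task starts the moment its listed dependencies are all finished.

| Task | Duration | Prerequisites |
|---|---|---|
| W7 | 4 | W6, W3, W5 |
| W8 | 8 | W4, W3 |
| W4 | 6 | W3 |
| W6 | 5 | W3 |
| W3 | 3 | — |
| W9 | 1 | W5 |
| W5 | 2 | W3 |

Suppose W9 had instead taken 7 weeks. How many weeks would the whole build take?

17

Actual critical path: W3→W4→W8 = 3+6+8 = 17 ⇒ 17 weeks.
W9 has 11 weeks of float (longest path through it is 6).
No other chain overtakes it, so the finish is 17 weeks.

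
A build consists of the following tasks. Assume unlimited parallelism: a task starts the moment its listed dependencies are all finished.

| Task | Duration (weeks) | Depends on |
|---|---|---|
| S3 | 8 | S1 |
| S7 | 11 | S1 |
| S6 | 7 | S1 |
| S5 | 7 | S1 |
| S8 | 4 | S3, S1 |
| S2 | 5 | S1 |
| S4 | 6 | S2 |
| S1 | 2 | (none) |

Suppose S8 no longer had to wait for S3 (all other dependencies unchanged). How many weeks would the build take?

With the dependency in place, S1→S3→S8 = 2+8+4 = 14 sets the finish at 14 weeks.
Without S3→S8, S8's earliest start moves from 10 to 2.
The longest chain is now S1→S2→S4 = 2+5+6 = 13, so the build takes 13 weeks.

13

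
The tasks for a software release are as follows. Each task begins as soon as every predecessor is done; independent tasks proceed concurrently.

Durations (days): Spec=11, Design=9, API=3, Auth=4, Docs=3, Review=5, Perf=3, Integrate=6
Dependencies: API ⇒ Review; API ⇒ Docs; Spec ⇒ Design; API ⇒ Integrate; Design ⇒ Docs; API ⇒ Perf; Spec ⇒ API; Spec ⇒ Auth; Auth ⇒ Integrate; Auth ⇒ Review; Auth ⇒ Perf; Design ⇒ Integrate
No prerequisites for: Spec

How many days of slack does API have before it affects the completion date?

Spec→Design→Integrate = 11+9+6 = 26 sets the makespan at 26 days.
Longest path through API: 20 days (earliest finish 14, latest finish 20).
Float = 26 − 20 = 6.

6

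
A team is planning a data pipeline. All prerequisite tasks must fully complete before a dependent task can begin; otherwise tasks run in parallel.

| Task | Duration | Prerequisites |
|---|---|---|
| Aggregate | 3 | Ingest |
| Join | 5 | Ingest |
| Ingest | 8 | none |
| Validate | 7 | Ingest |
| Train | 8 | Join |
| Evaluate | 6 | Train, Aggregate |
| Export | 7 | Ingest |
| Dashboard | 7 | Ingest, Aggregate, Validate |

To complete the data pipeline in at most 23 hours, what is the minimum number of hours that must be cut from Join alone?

4

Current finish: 27 hours; target: 23.
Join is on every critical path, so each hour cut from Join cuts the finish by one (this holds down to a finish of 23).
Need 27 − 23 = 4 hours off Join → Join becomes 1 hour, finish becomes 23.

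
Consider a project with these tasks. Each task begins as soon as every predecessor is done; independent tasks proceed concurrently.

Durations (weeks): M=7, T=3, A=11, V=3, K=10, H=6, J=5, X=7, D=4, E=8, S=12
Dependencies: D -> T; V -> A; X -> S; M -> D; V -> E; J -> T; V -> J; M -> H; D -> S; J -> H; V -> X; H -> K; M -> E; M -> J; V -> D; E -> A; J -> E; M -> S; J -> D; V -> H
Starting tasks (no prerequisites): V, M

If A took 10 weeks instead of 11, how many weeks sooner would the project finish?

1

As given, the longest chain is M→J→E→A = 7+5+8+11 = 31, so the finish is 31 weeks.
A is on the critical path; changing it to 10 makes that path 30 weeks.
That remains the longest chain; total 30 weeks.
Change in finish: 30 − 31 = -1 weeks.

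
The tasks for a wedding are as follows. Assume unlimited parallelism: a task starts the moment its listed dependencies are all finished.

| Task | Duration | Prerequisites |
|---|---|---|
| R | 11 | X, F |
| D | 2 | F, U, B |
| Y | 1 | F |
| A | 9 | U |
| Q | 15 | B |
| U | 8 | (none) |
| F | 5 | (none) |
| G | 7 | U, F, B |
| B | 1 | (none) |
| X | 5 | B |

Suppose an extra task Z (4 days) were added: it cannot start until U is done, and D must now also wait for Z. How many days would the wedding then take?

17

Originally the wedding takes 17 days.
With Z inserted, D now waits for max(F, U, B, Z).
New critical path: B→X→R = 1+5+11 = 17 ⇒ 17 days.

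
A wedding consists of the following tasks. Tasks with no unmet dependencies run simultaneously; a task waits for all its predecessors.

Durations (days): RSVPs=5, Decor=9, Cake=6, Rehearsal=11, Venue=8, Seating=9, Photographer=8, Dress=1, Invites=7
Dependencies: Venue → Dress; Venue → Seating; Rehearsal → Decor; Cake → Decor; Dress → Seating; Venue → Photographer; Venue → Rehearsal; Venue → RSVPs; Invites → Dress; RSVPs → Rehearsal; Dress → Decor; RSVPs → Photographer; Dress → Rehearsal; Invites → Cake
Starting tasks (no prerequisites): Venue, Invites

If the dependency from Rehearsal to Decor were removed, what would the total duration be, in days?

24

Original critical path: Venue→RSVPs→Rehearsal→Decor = 8+5+11+9 = 33 ⇒ 33 days.
Without Rehearsal→Decor, Decor's earliest start moves from 24 to 13.
The longest chain is now Venue→RSVPs→Rehearsal = 8+5+11 = 24, so the job takes 24 days.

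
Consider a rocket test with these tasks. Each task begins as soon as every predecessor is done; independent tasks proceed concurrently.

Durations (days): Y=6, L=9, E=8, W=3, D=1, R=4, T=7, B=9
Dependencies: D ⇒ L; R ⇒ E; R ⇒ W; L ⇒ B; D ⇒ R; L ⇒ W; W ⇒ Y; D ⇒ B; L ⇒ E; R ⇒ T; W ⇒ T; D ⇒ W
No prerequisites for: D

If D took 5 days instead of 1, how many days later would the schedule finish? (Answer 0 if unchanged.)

4

The binding path is D→L→W→T = 1+9+3+7 = 20; finish at 20 days.
D lies on that path, so at 5 days the path becomes 24 days.
The critical path is still D→L→W→T; finish is now 24 days.
Change in finish: 24 − 20 = +4 days.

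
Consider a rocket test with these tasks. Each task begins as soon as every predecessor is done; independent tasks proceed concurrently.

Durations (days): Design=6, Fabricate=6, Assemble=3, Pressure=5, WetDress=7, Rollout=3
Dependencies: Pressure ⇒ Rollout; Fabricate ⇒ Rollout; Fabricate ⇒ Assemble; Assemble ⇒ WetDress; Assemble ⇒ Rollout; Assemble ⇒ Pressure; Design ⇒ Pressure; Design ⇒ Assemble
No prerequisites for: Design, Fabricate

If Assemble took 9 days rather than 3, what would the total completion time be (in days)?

23

Actual critical path: Design→Assemble→Pressure→Rollout = 6+3+5+3 = 17 ⇒ 17 days.
Assemble is on the critical path; changing it to 9 makes that path 23 days.
No other chain overtakes it, so the finish is 23 days.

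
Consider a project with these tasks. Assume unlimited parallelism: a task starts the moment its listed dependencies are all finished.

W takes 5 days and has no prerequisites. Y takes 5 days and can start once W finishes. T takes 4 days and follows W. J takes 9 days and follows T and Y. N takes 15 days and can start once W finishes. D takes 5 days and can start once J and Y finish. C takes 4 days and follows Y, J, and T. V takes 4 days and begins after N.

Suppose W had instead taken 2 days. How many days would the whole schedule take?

Baseline: W→Y→J→D = 5+5+9+5 = 24 → 24 days.
Since W is critical, the -3 change carries straight to that chain (now 21 days).
The critical path is still W→Y→J→D; finish is now 21 days.

21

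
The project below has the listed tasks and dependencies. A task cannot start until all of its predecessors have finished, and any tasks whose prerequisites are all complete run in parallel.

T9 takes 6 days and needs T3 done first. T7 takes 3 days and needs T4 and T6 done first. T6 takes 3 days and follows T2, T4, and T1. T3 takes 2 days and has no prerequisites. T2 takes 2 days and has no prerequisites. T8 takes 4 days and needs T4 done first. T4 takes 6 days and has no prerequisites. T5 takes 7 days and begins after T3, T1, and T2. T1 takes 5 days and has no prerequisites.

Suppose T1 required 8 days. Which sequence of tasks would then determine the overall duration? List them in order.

T1, T5

The binding path is T1→T5 = 5+7 = 12; finish at 12 days.
T1 lies on that path, so at 8 days the path becomes 15 days.
No other chain overtakes it, so the finish is 15 days.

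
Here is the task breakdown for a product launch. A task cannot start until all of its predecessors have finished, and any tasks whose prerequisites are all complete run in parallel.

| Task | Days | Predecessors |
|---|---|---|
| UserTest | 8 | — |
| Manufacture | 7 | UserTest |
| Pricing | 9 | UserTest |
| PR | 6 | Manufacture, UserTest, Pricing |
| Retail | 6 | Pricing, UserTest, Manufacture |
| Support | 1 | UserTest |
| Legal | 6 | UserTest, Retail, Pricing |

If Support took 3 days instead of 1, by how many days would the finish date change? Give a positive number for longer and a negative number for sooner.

0

As given, the longest chain is UserTest→Pricing→Retail→Legal = 8+9+6+6 = 29, so the finish is 29 days.
The longest path through Support is only 9 days, so Support has float 20.
That remains the longest chain; total 29 days.
Change in finish: 29 − 29 = +0 days.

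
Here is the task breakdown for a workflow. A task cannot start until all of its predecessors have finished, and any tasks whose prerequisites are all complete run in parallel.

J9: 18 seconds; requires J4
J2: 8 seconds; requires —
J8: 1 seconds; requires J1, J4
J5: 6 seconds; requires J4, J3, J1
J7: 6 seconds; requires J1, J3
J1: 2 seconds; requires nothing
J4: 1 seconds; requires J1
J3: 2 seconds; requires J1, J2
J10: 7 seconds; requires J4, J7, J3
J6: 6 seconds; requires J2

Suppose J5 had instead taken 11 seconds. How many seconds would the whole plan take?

23

Baseline: J2→J3→J7→J10 = 8+2+6+7 = 23 → 23 seconds.
The longest path through J5 is only 16 seconds, so J5 has float 7.
The critical path is still J2→J3→J7→J10; finish is now 23 seconds.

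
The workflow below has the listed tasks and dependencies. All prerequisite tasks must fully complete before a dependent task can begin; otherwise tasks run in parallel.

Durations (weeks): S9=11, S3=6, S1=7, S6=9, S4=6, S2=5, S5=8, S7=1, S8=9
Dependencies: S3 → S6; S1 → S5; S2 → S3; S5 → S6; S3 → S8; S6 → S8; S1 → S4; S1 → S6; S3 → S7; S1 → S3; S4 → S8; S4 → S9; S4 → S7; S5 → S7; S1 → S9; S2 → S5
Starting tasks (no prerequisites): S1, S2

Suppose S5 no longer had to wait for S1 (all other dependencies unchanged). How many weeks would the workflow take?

Before: longest chain S1→S5→S6→S8 = 7+8+9+9 = 33, finish 33.
Without S1→S5, S5's earliest start moves from 7 to 5.
After: S1→S3→S6→S8 = 7+6+9+9 = 31 → 31 weeks.

31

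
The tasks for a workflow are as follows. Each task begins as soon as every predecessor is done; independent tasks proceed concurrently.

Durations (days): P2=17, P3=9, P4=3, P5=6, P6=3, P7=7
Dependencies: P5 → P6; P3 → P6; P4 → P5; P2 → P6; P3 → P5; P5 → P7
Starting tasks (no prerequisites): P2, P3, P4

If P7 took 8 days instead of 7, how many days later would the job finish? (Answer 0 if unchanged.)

1

Baseline: P3→P5→P7 = 9+6+7 = 22 → 22 days.
P7 lies on that path, so at 8 days the path becomes 23 days.
That remains the longest chain; total 23 days.
Change in finish: 23 − 22 = +1 days.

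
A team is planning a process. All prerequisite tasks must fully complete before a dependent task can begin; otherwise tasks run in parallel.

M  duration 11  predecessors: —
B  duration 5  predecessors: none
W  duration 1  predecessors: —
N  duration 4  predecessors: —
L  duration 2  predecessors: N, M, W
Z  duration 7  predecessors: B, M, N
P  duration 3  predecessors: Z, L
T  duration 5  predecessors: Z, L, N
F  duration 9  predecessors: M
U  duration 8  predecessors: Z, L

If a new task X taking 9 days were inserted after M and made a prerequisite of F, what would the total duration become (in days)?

29

Originally the job takes 26 days.
With X inserted, F now waits for max(M, X).
New critical path: M→X→F = 11+9+9 = 29 ⇒ 29 days.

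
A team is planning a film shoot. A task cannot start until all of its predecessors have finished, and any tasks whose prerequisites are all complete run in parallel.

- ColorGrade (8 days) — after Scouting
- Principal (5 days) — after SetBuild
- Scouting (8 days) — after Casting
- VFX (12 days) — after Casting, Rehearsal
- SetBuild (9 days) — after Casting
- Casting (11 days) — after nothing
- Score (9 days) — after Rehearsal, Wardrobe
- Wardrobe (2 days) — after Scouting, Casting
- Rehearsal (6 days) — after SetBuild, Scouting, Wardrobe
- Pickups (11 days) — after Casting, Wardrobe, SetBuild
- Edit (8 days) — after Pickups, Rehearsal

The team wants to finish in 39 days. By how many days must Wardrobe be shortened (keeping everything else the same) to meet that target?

1

Current finish: 40 days; target: 39.
Wardrobe is on every critical path, so each day cut from Wardrobe cuts the finish by one (this holds down to a finish of 39).
Need 40 − 39 = 1 day off Wardrobe → Wardrobe becomes 1 day, finish becomes 39.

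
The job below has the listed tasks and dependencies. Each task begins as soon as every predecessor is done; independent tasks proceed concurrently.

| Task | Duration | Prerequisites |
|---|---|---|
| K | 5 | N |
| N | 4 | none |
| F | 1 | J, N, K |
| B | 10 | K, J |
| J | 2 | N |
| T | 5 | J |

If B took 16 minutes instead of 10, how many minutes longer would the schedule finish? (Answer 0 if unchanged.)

Baseline: N→K→B = 4+5+10 = 19 → 19 minutes.
B lies on that path, so at 16 minutes the path becomes 25 minutes.
That remains the longest chain; total 25 minutes.
Change in finish: 25 − 19 = +6 minutes.

6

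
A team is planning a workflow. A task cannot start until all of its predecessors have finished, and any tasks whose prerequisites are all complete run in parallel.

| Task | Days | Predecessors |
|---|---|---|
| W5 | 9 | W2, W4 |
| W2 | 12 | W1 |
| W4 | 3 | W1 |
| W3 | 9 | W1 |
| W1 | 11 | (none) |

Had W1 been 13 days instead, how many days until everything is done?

As given, the longest chain is W1→W2→W5 = 11+12+9 = 32, so the finish is 32 days.
Since W1 is critical, the +2 change carries straight to that chain (now 34 days).
That remains the longest chain; total 34 days.

34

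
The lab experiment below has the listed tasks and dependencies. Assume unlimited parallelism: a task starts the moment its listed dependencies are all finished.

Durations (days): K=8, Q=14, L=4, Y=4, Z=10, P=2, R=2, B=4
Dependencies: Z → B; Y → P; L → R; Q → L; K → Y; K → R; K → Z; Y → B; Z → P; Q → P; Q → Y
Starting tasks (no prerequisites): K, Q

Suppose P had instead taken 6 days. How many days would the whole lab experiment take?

Baseline: K→Z→B = 8+10+4 = 22 → 22 days.
The longest path through P is only 20 days, so P has float 2.
Now K→Z→P = 8+10+6 = 24 is longest, so the finish becomes 24 days.

24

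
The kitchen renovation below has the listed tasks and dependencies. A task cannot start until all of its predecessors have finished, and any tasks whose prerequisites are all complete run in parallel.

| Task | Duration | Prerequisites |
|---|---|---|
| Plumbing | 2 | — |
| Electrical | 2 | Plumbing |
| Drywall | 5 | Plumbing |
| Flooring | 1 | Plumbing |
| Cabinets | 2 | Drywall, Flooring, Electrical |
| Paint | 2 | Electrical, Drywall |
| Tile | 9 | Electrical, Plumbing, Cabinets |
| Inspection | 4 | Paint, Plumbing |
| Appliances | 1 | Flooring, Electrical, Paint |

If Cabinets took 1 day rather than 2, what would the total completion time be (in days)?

17

As given, the longest chain is Plumbing→Drywall→Cabinets→Tile = 2+5+2+9 = 18, so the finish is 18 days.
Since Cabinets is critical, the -1 change carries straight to that chain (now 17 days).
No other chain overtakes it, so the finish is 17 days.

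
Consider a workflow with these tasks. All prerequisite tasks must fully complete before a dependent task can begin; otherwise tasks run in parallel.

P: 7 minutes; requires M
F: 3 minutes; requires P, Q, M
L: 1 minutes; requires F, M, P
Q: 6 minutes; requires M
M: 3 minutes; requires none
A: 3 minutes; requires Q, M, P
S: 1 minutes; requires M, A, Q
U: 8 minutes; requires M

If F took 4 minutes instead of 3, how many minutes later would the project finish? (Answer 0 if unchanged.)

1

Baseline: M→P→F→L = 3+7+3+1 = 14 → 14 minutes.
F lies on that path, so at 4 minutes the path becomes 15 minutes.
No other chain overtakes it, so the finish is 15 minutes.
Change in finish: 15 − 14 = +1 minutes.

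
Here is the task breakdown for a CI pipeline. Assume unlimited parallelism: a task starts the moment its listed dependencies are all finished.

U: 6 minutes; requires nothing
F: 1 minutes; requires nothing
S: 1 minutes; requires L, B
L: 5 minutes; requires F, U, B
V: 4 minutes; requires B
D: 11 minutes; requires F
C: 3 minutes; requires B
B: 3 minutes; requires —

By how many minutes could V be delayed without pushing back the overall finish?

U→L→S = 6+5+1 = 12 sets the makespan at 12 minutes.
Longest path through V: 7 minutes (earliest finish 7, latest finish 12).
So V can slip 12 − 7 = 5 minutes.

5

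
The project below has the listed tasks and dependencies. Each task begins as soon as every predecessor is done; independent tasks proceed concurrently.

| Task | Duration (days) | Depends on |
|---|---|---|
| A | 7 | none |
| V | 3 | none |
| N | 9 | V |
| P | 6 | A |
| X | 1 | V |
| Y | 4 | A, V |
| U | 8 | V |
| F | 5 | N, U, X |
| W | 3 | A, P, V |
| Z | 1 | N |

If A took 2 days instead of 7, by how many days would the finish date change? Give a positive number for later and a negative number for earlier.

Critical path before the change: V→N→F = 3+9+5 = 17 giving 17 days.
The longest path through A is only 16 days, so A has float 1.
The critical path is still V→N→F; finish is now 17 days.
Change in finish: 17 − 17 = +0 days.

0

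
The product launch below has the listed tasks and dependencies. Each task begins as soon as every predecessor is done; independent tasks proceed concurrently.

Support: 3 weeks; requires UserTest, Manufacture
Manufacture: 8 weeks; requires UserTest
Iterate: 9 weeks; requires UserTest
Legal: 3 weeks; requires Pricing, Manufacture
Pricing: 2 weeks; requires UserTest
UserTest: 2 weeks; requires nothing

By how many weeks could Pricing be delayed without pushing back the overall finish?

6

UserTest→Manufacture→Support = 2+8+3 = 13 sets the makespan at 13 weeks.
Longest path through Pricing: 7 weeks (earliest finish 4, latest finish 10).
Slack of Pricing = 8 − 2 = 6 weeks.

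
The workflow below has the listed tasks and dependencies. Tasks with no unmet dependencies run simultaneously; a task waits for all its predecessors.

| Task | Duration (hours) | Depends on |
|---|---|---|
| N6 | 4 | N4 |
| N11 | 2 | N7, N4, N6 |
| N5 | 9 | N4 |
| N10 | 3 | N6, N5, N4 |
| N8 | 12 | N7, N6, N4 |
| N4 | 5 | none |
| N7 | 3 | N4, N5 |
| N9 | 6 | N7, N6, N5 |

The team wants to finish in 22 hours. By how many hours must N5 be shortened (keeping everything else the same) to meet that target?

7

Current finish: 29 hours; target: 22.
N5 is on every critical path, so each hour cut from N5 cuts the finish by one (this holds down to a finish of 21).
Need 29 − 22 = 7 hours off N5 → N5 becomes 2 hours, finish becomes 22.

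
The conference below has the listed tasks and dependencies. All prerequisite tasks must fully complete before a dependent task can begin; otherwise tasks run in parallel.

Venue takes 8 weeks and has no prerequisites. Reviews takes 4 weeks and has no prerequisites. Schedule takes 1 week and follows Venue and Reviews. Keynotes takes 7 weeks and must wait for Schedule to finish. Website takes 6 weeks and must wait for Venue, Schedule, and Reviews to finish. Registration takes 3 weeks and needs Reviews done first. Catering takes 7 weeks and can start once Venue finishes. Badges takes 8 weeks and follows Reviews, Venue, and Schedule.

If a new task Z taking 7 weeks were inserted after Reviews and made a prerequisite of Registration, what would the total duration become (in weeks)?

17

Originally the job takes 17 weeks.
With Z inserted, Registration now waits for max(Reviews, Z).
New critical path: Venue→Schedule→Badges = 8+1+8 = 17 ⇒ 17 weeks.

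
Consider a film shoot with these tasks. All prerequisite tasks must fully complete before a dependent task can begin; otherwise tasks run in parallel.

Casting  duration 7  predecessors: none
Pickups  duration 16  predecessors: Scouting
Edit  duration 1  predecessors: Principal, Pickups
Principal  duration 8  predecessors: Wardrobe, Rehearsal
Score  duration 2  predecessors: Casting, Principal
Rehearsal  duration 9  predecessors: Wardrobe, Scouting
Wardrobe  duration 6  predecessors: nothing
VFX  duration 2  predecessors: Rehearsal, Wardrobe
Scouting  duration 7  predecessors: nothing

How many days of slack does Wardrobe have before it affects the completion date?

Critical path: Scouting→Rehearsal→Principal→Score = 7+9+8+2 = 26, so the finish is 26 days.
Longest path through Wardrobe: 25 days (earliest finish 6, latest finish 7).
Float = 26 − 25 = 1.

1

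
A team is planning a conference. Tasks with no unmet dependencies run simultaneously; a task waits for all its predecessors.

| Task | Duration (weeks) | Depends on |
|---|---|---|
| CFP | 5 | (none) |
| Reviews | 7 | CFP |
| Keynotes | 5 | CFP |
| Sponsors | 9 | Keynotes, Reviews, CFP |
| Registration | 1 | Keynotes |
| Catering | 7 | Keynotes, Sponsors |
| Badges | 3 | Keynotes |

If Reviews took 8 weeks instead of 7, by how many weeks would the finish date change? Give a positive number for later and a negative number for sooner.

1

The binding path is CFP→Reviews→Sponsors→Catering = 5+7+9+7 = 28; finish at 28 weeks.
Reviews lies on that path, so at 8 weeks the path becomes 29 weeks.
No other chain overtakes it, so the finish is 29 weeks.
Change in finish: 29 − 28 = +1 weeks.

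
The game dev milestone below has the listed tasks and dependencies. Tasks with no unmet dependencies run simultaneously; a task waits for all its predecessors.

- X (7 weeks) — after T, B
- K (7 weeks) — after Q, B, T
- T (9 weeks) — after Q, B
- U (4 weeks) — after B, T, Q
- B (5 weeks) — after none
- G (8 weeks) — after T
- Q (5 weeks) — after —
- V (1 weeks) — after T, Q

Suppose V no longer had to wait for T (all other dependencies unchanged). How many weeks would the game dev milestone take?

22

Original critical path: B→T→G = 5+9+8 = 22 ⇒ 22 weeks.
Without T→V, V's earliest start moves from 14 to 5.
New critical path: B→T→G = 5+9+8 = 22 ⇒ 22 weeks.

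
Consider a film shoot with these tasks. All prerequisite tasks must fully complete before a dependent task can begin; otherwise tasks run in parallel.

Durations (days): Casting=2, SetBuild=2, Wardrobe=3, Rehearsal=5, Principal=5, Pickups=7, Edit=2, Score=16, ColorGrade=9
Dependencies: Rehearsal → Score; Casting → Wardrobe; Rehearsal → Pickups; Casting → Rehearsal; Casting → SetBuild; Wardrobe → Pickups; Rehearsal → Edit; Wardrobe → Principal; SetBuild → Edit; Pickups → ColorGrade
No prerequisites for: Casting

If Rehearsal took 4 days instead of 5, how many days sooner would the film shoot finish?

The binding path is Casting→Rehearsal→Pickups→ColorGrade = 2+5+7+9 = 23; finish at 23 days.
Rehearsal lies on that path, so at 4 days the path becomes 22 days.
That remains the longest chain; total 22 days.
Change in finish: 22 − 23 = -1 days.

1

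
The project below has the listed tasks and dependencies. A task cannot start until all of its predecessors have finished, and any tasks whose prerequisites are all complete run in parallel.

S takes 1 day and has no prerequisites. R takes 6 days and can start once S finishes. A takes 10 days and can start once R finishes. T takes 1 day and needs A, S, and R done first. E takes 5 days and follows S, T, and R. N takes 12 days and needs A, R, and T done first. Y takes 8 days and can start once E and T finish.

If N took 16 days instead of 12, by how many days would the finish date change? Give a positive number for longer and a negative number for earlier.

The binding path is S→R→A→T→E→Y = 1+6+10+1+5+8 = 31; finish at 31 days.
N has 1 day of float (longest path through it is 30).
The binding chain switches to S→R→A→T→N = 1+6+10+1+16 = 34; finish 34 days.
Change in finish: 34 − 31 = +3 days.

3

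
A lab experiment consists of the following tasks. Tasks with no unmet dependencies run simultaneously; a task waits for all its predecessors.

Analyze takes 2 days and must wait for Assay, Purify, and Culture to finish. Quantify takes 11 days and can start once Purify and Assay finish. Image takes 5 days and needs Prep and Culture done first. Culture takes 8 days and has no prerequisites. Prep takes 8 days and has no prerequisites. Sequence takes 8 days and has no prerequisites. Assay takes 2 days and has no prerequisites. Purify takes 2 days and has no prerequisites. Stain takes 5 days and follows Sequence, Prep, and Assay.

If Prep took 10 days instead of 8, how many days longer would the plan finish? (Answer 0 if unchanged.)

2

As given, the longest chain is Prep→Image = 8+5 = 13, so the finish is 13 days.
Since Prep is critical, the +2 change carries straight to that chain (now 15 days).
The critical path is still Prep→Image; finish is now 15 days.
Change in finish: 15 − 13 = +2 days.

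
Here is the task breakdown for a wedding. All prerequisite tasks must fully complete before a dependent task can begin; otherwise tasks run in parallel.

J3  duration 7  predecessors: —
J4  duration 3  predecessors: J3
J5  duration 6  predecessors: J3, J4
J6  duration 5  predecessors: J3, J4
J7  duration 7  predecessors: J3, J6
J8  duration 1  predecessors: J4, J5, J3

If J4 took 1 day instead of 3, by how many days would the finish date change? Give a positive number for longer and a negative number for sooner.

-2

The binding path is J3→J4→J6→J7 = 7+3+5+7 = 22; finish at 22 days.
J4 is on the critical path; changing it to 1 makes that path 20 days.
The critical path is still J3→J4→J6→J7; finish is now 20 days.
Change in finish: 20 − 22 = -2 days.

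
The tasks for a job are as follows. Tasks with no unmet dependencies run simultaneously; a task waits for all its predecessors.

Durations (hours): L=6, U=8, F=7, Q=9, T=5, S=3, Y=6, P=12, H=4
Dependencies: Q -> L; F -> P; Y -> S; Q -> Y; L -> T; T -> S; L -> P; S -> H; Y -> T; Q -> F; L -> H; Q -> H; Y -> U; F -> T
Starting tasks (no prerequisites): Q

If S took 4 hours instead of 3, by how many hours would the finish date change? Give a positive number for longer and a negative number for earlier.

Critical path before the change: Q→F→T→S→H = 9+7+5+3+4 = 28 giving 28 hours.
S is on the critical path; changing it to 4 makes that path 29 hours.
That remains the longest chain; total 29 hours.
Change in finish: 29 − 28 = +1 hours.

1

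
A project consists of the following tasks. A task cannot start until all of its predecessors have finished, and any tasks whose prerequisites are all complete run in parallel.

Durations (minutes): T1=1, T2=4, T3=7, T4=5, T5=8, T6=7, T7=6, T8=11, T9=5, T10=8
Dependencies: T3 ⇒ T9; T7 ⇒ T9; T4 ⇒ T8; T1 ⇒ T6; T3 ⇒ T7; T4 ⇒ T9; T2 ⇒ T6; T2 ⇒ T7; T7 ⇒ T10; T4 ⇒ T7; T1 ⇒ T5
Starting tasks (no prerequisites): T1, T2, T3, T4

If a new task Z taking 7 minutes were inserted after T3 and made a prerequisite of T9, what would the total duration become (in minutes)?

21

Originally the project takes 21 minutes.
With Z inserted, T9 now waits for max(T3, T7, T4, Z).
New critical path: T3→T7→T10 = 7+6+8 = 21 ⇒ 21 minutes.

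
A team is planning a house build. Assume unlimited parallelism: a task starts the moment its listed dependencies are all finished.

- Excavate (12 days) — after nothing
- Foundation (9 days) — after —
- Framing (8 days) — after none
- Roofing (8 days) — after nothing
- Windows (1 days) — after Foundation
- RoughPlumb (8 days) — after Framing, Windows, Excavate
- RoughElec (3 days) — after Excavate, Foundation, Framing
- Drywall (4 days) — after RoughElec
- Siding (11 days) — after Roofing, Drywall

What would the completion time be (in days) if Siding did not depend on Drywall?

20

Original critical path: Excavate→RoughElec→Drywall→Siding = 12+3+4+11 = 30 ⇒ 30 days.
Without Drywall→Siding, Siding's earliest start moves from 19 to 8.
The longest chain is now Excavate→RoughPlumb = 12+8 = 20, so the house build takes 20 days.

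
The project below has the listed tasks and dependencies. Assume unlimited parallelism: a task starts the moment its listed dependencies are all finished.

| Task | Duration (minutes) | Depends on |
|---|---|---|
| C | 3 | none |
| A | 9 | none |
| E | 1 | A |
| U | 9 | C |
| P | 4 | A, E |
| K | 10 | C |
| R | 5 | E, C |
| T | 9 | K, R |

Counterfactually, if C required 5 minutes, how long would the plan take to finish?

24

As given, the longest chain is A→E→R→T = 9+1+5+9 = 24, so the finish is 24 minutes.
C is off the critical path — its longest chain is 22 minutes, giving 2 of slack.
Now C→K→T = 5+10+9 = 24 is longest, so the finish becomes 24 minutes.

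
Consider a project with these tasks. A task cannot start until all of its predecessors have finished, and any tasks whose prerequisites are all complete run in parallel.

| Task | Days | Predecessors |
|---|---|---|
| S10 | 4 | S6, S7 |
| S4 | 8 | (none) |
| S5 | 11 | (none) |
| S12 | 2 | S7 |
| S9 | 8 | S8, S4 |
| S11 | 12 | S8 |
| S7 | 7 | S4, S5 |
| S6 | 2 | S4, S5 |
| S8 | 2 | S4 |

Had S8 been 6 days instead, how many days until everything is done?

Baseline: S4→S8→S11 = 8+2+12 = 22 → 22 days.
S8 lies on that path, so at 6 days the path becomes 26 days.
That remains the longest chain; total 26 days.

26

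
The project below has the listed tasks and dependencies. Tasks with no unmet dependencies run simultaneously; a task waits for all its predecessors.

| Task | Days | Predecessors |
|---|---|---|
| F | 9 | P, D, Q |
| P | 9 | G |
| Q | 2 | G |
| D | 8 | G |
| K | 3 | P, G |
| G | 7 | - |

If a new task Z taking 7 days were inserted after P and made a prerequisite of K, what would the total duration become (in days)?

Originally the plan takes 25 days.
With Z inserted, K now waits for max(P, G, Z).
New critical path: G→P→Z→K = 7+9+7+3 = 26 ⇒ 26 days.

26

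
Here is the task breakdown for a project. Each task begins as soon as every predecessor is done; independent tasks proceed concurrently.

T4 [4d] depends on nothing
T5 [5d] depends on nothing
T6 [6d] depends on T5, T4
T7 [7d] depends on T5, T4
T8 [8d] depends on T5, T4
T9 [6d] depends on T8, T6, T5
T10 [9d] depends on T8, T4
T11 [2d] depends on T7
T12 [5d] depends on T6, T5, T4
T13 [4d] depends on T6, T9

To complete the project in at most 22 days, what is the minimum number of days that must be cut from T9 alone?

Current finish: 23 days; target: 22.
T9 is on every critical path, so each day cut from T9 cuts the finish by one (this holds down to a finish of 22).
Need 23 − 22 = 1 day off T9 → T9 becomes 5 days, finish becomes 22.

1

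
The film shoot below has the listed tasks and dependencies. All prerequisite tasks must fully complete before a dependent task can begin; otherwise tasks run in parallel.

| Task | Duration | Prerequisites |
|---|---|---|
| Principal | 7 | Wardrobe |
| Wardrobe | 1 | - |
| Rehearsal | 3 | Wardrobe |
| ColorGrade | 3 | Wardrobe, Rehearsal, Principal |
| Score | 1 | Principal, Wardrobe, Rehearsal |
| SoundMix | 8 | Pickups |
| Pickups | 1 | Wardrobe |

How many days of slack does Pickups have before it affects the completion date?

1

Wardrobe→Principal→ColorGrade = 1+7+3 = 11 sets the makespan at 11 days.
Longest path through Pickups: 10 days (earliest finish 2, latest finish 3).
So Pickups can slip 3 − 2 = 1 day.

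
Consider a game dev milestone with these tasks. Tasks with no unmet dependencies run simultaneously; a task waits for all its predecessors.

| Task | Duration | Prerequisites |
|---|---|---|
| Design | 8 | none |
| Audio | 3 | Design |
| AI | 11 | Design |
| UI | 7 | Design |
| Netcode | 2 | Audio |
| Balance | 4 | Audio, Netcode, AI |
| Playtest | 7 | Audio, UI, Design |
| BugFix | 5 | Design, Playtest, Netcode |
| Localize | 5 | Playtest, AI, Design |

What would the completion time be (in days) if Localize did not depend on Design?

27

Original critical path: Design→UI→Playtest→BugFix = 8+7+7+5 = 27 ⇒ 27 days.
Dropping Design→Localize doesn't change Localize's earliest start (22); another predecessor still binds.
New critical path: Design→UI→Playtest→BugFix = 8+7+7+5 = 27 ⇒ 27 days.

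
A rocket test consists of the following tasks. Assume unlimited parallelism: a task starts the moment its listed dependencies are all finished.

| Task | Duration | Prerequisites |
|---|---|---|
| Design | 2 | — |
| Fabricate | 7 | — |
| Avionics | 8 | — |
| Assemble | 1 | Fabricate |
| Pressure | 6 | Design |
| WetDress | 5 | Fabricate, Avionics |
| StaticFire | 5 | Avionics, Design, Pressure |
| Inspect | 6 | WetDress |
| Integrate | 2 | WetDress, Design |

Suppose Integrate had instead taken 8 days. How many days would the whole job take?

Baseline: Avionics→WetDress→Inspect = 8+5+6 = 19 → 19 days.
Integrate has 4 days of float (longest path through it is 15).
The binding chain switches to Avionics→WetDress→Integrate = 8+5+8 = 21; finish 21 days.

21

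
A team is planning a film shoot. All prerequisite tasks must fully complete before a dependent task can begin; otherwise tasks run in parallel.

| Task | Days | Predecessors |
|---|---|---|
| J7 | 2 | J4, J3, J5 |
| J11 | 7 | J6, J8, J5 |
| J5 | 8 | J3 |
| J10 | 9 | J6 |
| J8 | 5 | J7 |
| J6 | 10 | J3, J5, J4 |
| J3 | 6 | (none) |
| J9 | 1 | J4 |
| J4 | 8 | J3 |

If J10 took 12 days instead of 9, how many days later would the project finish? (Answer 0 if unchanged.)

3

The binding path is J3→J4→J6→J10 = 6+8+10+9 = 33; finish at 33 days.
J10 is on the critical path; changing it to 12 makes that path 36 days.
No other chain overtakes it, so the finish is 36 days.
Change in finish: 36 − 33 = +3 days.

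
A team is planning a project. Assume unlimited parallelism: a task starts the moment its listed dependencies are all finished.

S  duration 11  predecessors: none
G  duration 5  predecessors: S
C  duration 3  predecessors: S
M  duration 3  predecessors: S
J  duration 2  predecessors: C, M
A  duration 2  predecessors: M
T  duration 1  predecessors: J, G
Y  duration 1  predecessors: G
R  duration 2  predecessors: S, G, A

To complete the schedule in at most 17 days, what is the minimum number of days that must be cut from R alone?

1

Current finish: 18 days; target: 17.
R is on every critical path, so each day cut from R cuts the finish by one (this holds down to a finish of 17).
Need 18 − 17 = 1 day off R → R becomes 1 day, finish becomes 17.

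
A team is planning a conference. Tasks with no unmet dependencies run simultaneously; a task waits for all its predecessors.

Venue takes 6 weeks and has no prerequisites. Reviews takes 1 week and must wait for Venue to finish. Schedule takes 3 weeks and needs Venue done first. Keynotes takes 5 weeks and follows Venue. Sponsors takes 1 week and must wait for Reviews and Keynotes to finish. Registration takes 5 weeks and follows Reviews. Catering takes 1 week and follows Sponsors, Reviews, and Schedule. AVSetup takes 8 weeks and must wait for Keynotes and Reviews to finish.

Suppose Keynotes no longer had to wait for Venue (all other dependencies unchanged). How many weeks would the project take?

Original critical path: Venue→Keynotes→AVSetup = 6+5+8 = 19 ⇒ 19 weeks.
Without Venue→Keynotes, Keynotes's earliest start moves from 6 to 0.
After: Venue→Reviews→AVSetup = 6+1+8 = 15 → 15 weeks.

15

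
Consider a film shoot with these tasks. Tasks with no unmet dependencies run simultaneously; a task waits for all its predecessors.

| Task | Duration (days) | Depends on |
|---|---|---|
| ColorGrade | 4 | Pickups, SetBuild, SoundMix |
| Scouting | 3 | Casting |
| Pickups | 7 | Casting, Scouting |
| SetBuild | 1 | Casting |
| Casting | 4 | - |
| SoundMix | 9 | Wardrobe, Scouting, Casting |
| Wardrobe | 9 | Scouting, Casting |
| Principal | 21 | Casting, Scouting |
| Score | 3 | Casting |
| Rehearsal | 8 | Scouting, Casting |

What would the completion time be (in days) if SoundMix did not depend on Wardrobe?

28

With the dependency in place, Casting→Scouting→Wardrobe→SoundMix→ColorGrade = 4+3+9+9+4 = 29 sets the finish at 29 days.
Without Wardrobe→SoundMix, SoundMix's earliest start moves from 16 to 7.
New critical path: Casting→Scouting→Principal = 4+3+21 = 28 ⇒ 28 days.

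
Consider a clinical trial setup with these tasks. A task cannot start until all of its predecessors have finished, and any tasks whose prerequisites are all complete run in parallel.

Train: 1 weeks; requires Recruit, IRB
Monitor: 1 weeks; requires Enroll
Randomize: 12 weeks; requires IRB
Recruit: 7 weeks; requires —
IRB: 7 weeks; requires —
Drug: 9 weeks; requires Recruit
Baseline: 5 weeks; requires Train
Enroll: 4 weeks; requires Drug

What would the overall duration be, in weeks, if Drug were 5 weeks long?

Actual critical path: Recruit→Drug→Enroll→Monitor = 7+9+4+1 = 21 ⇒ 21 weeks.
Since Drug is critical, the -4 change carries straight to that chain (now 17 weeks).
New critical path: IRB→Randomize = 7+12 = 19 ⇒ 19 weeks.

19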